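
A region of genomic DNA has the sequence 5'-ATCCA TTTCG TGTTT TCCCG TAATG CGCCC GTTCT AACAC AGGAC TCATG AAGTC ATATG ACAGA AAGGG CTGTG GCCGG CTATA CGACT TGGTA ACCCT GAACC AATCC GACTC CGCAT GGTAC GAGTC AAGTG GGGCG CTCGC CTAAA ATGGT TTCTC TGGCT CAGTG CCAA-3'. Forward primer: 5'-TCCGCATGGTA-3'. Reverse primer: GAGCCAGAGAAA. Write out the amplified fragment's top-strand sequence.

Forward primer TCCGCATGGTA is found on the top strand at positions 114–124.
Taking the reverse complement of GAGCCAGAGAAA gives TTTCTCTGGCTC, found at positions 155–166 on the template; the primer anneals here to the top strand with its 3' end pointing upstream.
The product is the template from position 114 through 166 (53 bp).

5'-TCCGCATGGTACGAGTCAAGTGGGGCGCTCGCCTAAAATGGTTTCTCTGGCTC-3'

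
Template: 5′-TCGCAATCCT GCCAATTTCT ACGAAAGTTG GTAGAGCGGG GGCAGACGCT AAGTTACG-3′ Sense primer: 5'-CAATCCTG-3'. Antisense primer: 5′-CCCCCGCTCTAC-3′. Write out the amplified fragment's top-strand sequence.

5'-CAATCCTGCCAATTTCTACGAAAGTTGGTAGAGCGGGGG-3'

The forward primer matches the template at positions 4–11.
Reverse complement of the reverse primer: GTAGAGCGGGGG. This occurs on the top strand at positions 31–42.
The product is the template from position 4 through 42 (39 bp).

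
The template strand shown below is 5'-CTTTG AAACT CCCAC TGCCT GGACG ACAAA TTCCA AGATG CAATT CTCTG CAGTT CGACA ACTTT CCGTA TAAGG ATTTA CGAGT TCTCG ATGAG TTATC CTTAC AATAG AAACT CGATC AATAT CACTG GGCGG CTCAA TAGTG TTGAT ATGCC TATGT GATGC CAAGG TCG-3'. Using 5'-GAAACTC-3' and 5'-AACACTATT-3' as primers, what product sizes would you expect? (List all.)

143 bp, 38 bp

The forward primer GAAACTC matches the top strand at positions 5–11, 110–116.
The reverse primer's reverse complement is AATAGTGTT, matching at positions 139–147.
Each forward site pairs with the reverse site to give a product ending at position 147: sizes 143, 38 bp.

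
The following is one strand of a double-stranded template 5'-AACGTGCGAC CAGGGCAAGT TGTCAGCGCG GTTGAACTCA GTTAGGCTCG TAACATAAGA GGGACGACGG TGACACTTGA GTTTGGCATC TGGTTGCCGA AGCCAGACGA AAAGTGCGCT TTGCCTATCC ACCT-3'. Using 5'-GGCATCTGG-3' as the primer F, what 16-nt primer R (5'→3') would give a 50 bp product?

The forward primer binds at positions 85–93, so a 50 bp product ends at position 85 + 50 − 1 = 134.
The reverse primer anneals to the top strand over positions 119–134, i.e. to CTTTGCCTATCCACCT.
Its sequence written 5'→3' is the reverse complement: AGGTGGATAGGCAAAG.

5'-AGGTGGATAGGCAAAG-3'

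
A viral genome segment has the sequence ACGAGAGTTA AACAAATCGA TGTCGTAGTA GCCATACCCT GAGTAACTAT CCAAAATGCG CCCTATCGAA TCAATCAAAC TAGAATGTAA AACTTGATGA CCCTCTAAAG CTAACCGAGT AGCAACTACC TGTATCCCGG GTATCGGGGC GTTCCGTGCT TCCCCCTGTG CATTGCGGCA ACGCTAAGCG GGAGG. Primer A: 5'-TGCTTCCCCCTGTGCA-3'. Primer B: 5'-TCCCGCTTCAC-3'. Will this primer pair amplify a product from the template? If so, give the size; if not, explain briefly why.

No product — primer B has no binding site in the template.

Primer B (TCCCGCTTCAC) does not match the top strand, and its reverse complement GTGAAGCGGGA does not match either.
With no annealing site for primer B, no amplification occurs.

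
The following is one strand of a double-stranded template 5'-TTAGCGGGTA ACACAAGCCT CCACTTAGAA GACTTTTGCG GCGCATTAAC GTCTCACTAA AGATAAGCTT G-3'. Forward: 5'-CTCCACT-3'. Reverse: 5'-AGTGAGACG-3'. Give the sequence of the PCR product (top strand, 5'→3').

5'-CTCCACTTAGAAGACTTTTGCGGCGCATTAACGTCTCACT-3'

Forward primer CTCCACT is found on the top strand at positions 19–25.
Taking the reverse complement of AGTGAGACG gives CGTCTCACT, found at positions 50–58 on the template; the primer anneals here to the top strand with its 3' end pointing upstream.
The product is the template from position 19 through 58 (40 bp).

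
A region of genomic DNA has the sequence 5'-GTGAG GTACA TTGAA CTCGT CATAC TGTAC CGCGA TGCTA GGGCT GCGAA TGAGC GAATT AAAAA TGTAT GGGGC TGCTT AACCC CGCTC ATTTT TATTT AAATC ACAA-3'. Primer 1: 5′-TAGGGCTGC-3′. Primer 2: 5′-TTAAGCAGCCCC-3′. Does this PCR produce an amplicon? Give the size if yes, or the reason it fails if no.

Yes — a 44 bp product.

Primer 1 (TAGGGCTGC) matches the top strand at positions 39–47; it acts as a forward primer.
Primer 2's reverse complement is GGGGCTGCTTAA, matching the top strand at positions 71–82; it acts as a reverse primer.
The 3' ends face each other across positions 39–82, giving a 44 bp product.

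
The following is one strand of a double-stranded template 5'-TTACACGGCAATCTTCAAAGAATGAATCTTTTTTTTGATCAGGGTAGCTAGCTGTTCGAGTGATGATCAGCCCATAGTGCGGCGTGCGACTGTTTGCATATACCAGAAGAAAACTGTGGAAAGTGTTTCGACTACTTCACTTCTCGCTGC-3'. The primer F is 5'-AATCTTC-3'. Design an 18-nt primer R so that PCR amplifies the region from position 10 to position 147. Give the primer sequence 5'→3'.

5'-GCGAGAAGTGAAGTAGTC-3'

The product's 3' end on the top strand is position 147.
The reverse primer anneals to the top strand over positions 130–147, i.e. to GACTACTTCACTTCTCGC.
Its sequence written 5'→3' is the reverse complement: GCGAGAAGTGAAGTAGTC.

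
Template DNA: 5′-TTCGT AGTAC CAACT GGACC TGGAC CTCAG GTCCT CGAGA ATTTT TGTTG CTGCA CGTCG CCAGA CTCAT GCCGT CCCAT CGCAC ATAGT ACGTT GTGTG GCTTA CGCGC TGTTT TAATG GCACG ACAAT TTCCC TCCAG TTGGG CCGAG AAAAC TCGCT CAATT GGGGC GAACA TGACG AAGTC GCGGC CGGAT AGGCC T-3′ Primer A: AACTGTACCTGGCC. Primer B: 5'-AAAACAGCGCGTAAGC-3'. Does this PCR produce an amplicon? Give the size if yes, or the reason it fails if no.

Primer A (AACTGTACCTGGCC) does not match the top strand, and its reverse complement GGCCAGGTACAGTT does not match either.
With no annealing site for primer A, no amplification occurs.

No product — primer A has no binding site in the template.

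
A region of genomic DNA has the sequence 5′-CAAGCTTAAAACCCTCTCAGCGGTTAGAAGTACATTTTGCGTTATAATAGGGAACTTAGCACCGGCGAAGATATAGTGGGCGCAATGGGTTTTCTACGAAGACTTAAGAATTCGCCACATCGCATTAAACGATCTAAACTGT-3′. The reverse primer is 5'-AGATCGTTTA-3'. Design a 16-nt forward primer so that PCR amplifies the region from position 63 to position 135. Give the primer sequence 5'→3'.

5'-CGGCGAAGATATAGTG-3'

The reverse primer's reverse complement TAAACGATCT matches the template at positions 126–135; the product starts at position 63.
The forward primer is identical to the top strand over positions 63–78: CGGCGAAGATATAGTG.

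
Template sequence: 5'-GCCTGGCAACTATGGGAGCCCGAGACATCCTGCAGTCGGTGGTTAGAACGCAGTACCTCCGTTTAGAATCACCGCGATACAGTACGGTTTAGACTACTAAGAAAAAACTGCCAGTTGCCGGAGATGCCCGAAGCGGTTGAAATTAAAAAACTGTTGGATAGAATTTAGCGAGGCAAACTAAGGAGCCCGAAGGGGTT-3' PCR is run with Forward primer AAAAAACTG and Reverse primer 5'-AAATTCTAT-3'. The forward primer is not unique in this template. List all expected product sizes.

65 bp, 22 bp

The forward primer AAAAAACTG matches the top strand at positions 102–110, 145–153.
The reverse primer's reverse complement is ATAGAATTT, matching at positions 158–166.
Each forward site pairs with the reverse site to give a product ending at position 166: sizes 65, 22 bp.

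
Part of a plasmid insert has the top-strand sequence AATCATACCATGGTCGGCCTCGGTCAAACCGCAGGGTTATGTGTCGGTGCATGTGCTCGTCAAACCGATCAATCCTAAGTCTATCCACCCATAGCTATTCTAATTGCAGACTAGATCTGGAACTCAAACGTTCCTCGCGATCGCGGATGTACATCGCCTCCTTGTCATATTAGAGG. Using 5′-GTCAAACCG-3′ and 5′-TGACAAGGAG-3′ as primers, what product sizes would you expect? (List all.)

The forward primer GTCAAACCG matches the top strand at positions 23–31, 59–67.
The reverse primer's reverse complement is CTCCTTGTCA, matching at positions 158–167.
Each forward site pairs with the reverse site to give a product ending at position 167: sizes 145, 109 bp.

145 bp, 109 bp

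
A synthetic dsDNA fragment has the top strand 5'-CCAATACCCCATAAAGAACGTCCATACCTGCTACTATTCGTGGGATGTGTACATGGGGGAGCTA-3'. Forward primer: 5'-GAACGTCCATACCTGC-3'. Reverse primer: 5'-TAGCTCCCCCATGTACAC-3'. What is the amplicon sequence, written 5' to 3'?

5'-GAACGTCCATACCTGCTACTATTCGTGGGATGTGTACATGGGGGAGCTA-3'

Scanning the template, GAACGTCCATACCTGC occurs at positions 16–31; this primer anneals to the bottom strand there with its 3' end pointing downstream.
Taking the reverse complement of TAGCTCCCCCATGTACAC gives GTGTACATGGGGGAGCTA, found at positions 47–64 on the template; the primer anneals here to the top strand with its 3' end pointing upstream.
The product is the template from position 16 through 64 (49 bp).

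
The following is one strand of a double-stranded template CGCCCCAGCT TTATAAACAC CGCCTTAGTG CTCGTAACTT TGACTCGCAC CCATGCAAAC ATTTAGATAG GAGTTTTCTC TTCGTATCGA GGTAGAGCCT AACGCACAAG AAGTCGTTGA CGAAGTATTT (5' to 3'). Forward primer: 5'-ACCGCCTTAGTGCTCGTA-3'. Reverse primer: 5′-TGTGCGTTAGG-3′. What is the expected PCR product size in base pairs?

90 bp

The forward primer matches the template at positions 19–36.
Taking the reverse complement of TGTGCGTTAGG gives CCTAACGCACA, found at positions 98–108 on the template; the primer anneals here to the top strand with its 3' end pointing upstream.
The product runs from position 19 to position 108, so its length is 108 − 19 + 1 = 90 bp.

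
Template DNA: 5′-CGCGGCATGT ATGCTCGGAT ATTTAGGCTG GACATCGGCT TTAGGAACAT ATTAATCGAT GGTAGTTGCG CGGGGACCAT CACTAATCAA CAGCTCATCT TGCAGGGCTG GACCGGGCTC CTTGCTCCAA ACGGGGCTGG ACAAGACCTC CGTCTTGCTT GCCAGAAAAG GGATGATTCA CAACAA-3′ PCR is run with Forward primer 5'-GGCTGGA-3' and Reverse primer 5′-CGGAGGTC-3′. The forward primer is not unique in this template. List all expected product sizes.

The forward primer GGCTGGA matches the top strand at positions 26–32, 106–112, 135–141.
The reverse primer's reverse complement is GACCTCCG, matching at positions 145–152.
Each forward site pairs with the reverse site to give a product ending at position 152: sizes 127, 47, 18 bp.

127 bp, 47 bp, 18 bp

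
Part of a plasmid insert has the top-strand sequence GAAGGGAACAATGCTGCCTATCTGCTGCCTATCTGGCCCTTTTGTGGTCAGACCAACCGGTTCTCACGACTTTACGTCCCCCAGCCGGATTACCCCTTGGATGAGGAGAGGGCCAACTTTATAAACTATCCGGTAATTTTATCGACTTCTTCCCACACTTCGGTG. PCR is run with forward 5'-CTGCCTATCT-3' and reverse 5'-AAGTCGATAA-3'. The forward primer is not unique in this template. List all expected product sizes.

The forward primer CTGCCTATCT matches the top strand at positions 14–23, 25–34.
The reverse primer's reverse complement is TTATCGACTT, matching at positions 139–148.
Each forward site pairs with the reverse site to give a product ending at position 148: sizes 135, 124 bp.

135 bp, 124 bp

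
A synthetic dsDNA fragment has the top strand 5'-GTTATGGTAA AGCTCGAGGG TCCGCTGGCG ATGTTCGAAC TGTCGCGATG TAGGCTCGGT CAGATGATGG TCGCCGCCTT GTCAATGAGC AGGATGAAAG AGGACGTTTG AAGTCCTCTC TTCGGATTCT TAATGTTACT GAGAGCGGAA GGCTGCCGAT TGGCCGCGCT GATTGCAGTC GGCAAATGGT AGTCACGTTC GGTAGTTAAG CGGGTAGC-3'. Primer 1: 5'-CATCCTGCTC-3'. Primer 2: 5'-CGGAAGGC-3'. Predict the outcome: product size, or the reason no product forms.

No product — the primers' 3' ends point away from each other.

Primer 1 (CATCCTGCTC) has reverse complement GAGCAGGATG, which matches the top strand at positions 87–96; primer 1 anneals to the top strand there with its 3' end pointing upstream toward position 87.
Primer 2 (CGGAAGGC) matches the top strand directly at positions 146–153; it anneals to the bottom strand with its 3' end pointing downstream toward position 153.
The 3' ends diverge (primer 1 extends toward position 1, primer 2 toward position 218), so the primers never converge on a shared product.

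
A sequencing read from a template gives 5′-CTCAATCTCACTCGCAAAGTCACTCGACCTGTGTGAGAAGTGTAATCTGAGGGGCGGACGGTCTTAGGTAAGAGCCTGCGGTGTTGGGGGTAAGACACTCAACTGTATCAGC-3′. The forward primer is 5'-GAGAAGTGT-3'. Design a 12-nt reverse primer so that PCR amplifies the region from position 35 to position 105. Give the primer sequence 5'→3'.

The product's 3' end on the top strand is position 105.
The reverse primer anneals to the top strand over positions 94–105, i.e. to GACACTCAACTG.
Its sequence written 5'→3' is the reverse complement: CAGTTGAGTGTC.

5'-CAGTTGAGTGTC-3'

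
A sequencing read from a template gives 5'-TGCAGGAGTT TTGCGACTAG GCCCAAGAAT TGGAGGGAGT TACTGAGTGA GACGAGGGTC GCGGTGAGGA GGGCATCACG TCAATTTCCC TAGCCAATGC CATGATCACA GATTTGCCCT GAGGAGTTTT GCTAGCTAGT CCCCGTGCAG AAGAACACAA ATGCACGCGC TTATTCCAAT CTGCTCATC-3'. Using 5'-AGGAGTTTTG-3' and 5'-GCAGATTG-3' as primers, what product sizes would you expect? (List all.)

The forward primer AGGAGTTTTG matches the top strand at positions 4–13, 122–131.
The reverse primer's reverse complement is CAATCTGC, matching at positions 177–184.
Each forward site pairs with the reverse site to give a product ending at position 184: sizes 181, 63 bp.

181 bp, 63 bp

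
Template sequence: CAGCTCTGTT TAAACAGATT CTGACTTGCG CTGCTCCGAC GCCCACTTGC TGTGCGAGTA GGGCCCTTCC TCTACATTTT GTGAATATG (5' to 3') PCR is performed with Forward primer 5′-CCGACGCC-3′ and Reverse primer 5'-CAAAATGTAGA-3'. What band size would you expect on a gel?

The forward primer matches the template at positions 36–43.
Taking the reverse complement of CAAAATGTAGA gives TCTACATTTTG, found at positions 71–81 on the template; the primer anneals here to the top strand with its 3' end pointing upstream.
Amplicon spans positions 36–81: 46 bp.

46 bp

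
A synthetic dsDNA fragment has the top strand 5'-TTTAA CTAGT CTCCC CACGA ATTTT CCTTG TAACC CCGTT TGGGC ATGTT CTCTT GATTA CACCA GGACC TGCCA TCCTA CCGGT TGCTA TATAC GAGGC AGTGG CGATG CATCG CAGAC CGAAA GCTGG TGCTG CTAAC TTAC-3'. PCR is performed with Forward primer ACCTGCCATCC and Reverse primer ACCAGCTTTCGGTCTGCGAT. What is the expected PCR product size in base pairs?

64 bp

The forward primer matches the template at positions 68–78.
Taking the reverse complement of ACCAGCTTTCGGTCTGCGAT gives ATCGCAGACCGAAAGCTGGT, found at positions 112–131 on the template; the primer anneals here to the top strand with its 3' end pointing upstream.
Amplicon spans positions 68–131: 64 bp.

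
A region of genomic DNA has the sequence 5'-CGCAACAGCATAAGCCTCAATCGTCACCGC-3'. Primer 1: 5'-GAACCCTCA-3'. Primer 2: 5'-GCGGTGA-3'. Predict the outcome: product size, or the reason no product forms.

No product — primer 1 has no binding site in the template.

Primer 1 (GAACCCTCA) does not match the top strand, and its reverse complement TGAGGGTTC does not match either.
With no annealing site for primer 1, no amplification occurs.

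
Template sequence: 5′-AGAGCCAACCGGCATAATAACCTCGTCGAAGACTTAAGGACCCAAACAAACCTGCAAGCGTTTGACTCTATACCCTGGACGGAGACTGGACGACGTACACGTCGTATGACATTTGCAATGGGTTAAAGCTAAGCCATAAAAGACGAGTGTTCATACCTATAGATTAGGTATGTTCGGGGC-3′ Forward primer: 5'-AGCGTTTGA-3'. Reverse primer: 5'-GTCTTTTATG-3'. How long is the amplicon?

Scanning the template, AGCGTTTGA occurs at positions 57–65; this primer anneals to the bottom strand there with its 3' end pointing downstream.
The reverse primer's reverse complement is CATAAAAGAC, which matches the template at positions 135–144.
Amplicon spans positions 57–144: 88 bp.

88 bp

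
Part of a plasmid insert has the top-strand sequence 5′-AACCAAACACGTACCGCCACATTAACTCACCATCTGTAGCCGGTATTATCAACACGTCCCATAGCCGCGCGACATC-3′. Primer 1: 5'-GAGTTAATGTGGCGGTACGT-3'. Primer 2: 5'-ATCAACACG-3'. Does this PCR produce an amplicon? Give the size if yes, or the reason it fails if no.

No product — the primers' 3' ends point away from each other.

Primer 1 (GAGTTAATGTGGCGGTACGT) has reverse complement ACGTACCGCCACATTAACTC, which matches the top strand at positions 9–28; primer 1 anneals to the top strand there with its 3' end pointing upstream toward position 9.
Primer 2 (ATCAACACG) matches the top strand directly at positions 48–56; it anneals to the bottom strand with its 3' end pointing downstream toward position 56.
The 3' ends diverge (primer 1 extends toward position 1, primer 2 toward position 76), so the primers never converge on a shared product.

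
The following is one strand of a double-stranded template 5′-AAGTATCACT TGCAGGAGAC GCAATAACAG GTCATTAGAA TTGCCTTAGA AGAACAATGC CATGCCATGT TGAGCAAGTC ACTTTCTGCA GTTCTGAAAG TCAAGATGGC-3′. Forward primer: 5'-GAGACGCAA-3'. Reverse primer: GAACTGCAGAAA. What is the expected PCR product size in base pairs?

79 bp

Forward primer GAGACGCAA is found on the top strand at positions 16–24.
The reverse primer's reverse complement is TTTCTGCAGTTC, which matches the template at positions 83–94.
The product runs from position 16 to position 94, so its length is 94 − 16 + 1 = 79 bp.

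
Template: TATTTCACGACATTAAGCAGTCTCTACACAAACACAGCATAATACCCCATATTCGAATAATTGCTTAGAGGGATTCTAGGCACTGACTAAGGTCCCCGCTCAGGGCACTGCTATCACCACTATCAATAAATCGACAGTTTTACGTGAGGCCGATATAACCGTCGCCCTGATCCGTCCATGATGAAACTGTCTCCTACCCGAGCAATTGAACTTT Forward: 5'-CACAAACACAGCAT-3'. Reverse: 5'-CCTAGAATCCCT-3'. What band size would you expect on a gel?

54 bp

Forward primer CACAAACACAGCAT is found on the top strand at positions 27–40.
The reverse primer's reverse complement is AGGGATTCTAGG, which matches the template at positions 69–80.
The product runs from position 27 to position 80, so its length is 80 − 27 + 1 = 54 bp.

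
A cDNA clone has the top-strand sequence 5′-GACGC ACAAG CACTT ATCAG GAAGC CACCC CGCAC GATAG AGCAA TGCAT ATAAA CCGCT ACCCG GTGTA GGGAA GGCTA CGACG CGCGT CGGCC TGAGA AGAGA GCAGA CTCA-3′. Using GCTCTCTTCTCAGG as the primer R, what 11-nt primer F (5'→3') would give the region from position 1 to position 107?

5'-GACGCACAAGC-3'

The reverse primer's reverse complement CCTGAGAAGAGAGC matches the template at positions 94–107; the product starts at position 1.
The forward primer is identical to the top strand over positions 1–11: GACGCACAAGC.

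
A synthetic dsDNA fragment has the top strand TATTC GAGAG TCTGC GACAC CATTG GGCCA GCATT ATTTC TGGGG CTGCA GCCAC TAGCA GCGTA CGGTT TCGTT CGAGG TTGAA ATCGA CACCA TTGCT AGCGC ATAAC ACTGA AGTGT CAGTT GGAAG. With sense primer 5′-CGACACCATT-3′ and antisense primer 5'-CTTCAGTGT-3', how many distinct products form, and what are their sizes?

Two products: 103 bp, 30 bp

The forward primer CGACACCATT matches the top strand at positions 15–24, 88–97.
The reverse primer's reverse complement is ACACTGAAG, matching at positions 109–117.
Each forward site pairs with the reverse site to give a product ending at position 117: sizes 103, 30 bp.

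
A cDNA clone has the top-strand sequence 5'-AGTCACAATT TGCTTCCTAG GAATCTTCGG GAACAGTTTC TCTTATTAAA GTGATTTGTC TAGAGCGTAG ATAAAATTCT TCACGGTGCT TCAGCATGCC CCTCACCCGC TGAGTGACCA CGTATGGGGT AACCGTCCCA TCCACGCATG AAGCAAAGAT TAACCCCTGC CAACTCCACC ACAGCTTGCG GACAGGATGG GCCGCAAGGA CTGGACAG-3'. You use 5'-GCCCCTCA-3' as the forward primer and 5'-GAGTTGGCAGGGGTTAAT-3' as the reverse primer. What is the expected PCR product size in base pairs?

Forward primer GCCCCTCA is found on the top strand at positions 98–105.
Taking the reverse complement of GAGTTGGCAGGGGTTAAT gives ATTAACCCCTGCCAACTC, found at positions 159–176 on the template; the primer anneals here to the top strand with its 3' end pointing upstream.
Product length = (reverse-primer end) − (forward-primer start) + 1 = 176 − 98 + 1 = 79 bp.

79 bp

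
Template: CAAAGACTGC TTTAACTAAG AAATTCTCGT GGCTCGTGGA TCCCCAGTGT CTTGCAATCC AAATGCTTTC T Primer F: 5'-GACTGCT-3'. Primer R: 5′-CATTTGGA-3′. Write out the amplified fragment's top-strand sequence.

The forward primer matches the template at positions 5–11.
The reverse primer's reverse complement is TCCAAATG, which matches the template at positions 58–65.
The product is the template from position 5 through 65 (61 bp).

5'-GACTGCTTTAACTAAGAAATTCTCGTGGCTCGTGGATCCCCAGTGTCTTGCAATCCAAATG-3'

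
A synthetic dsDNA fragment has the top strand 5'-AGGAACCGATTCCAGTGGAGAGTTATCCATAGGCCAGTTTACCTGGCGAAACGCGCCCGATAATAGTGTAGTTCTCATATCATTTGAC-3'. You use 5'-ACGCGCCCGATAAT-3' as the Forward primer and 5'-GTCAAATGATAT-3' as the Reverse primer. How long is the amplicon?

38 bp

The forward primer matches the template at positions 51–64.
Taking the reverse complement of GTCAAATGATAT gives ATATCATTTGAC, found at positions 77–88 on the template; the primer anneals here to the top strand with its 3' end pointing upstream.
Amplicon spans positions 51–88: 38 bp.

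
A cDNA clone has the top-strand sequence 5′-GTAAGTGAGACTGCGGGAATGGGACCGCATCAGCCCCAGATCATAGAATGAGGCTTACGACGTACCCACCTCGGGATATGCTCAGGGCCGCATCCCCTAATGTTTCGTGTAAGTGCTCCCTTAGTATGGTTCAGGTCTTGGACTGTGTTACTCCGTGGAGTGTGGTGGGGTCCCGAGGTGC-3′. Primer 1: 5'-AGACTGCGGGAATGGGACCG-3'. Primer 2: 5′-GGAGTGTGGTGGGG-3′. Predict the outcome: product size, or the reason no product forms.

Primer 1 (AGACTGCGGGAATGGGACCG) matches the top strand at positions 8–27 (3' end points downstream).
Primer 2 (GGAGTGTGGTGGGG) also matches the top strand directly, at positions 157–170 — its reverse complement CCCCACCACACTCC is not present.
Both primers anneal to the bottom strand with 3' ends pointing the same way, so neither can prime synthesis back toward the other.

No product — both primers anneal to the same strand and extend in the same direction.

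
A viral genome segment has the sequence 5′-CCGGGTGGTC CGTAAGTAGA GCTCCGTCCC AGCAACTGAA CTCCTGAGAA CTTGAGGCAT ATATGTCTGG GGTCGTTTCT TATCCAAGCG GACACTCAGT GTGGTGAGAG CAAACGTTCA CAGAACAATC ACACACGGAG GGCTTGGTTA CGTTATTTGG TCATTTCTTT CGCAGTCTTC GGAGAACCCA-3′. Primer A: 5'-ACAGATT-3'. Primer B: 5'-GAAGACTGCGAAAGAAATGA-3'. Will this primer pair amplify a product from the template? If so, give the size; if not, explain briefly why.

No product — primer A has no binding site in the template.

Primer A (ACAGATT) does not match the top strand, and its reverse complement AATCTGT does not match either.
With no annealing site for primer A, no amplification occurs.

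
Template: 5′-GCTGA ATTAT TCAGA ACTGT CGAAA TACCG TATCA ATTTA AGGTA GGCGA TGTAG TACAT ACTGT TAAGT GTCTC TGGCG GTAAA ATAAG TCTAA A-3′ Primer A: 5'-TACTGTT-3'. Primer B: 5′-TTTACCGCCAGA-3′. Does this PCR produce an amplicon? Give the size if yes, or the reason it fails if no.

Primer A (TACTGTT) matches the top strand at positions 60–66; it acts as a forward primer.
Primer B's reverse complement is TCTGGCGGTAAA, matching the top strand at positions 74–85; it acts as a reverse primer.
The 3' ends face each other across positions 60–85, giving a 26 bp product.

Yes — a 26 bp product.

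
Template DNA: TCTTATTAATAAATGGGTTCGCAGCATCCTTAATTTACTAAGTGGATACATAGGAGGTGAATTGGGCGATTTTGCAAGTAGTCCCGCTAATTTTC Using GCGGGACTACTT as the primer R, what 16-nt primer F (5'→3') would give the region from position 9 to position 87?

5'-ATAAATGGGTTCGCAG-3'

The reverse primer's reverse complement AAGTAGTCCCGC matches the template at positions 76–87; the product starts at position 9.
The forward primer is identical to the top strand over positions 9–24: ATAAATGGGTTCGCAG.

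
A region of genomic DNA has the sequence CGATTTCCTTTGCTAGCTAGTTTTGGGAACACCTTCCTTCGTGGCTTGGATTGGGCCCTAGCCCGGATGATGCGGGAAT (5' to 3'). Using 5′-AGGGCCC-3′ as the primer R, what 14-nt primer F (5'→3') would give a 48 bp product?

The reverse primer's reverse complement GGGCCCT matches the template at positions 53–59, so the product ends at position 59.
A 48 bp product then starts at position 59 − 48 + 1 = 12.
The forward primer is identical to the top strand there: GCTAGCTAGTTTTG.

5'-GCTAGCTAGTTTTG-3'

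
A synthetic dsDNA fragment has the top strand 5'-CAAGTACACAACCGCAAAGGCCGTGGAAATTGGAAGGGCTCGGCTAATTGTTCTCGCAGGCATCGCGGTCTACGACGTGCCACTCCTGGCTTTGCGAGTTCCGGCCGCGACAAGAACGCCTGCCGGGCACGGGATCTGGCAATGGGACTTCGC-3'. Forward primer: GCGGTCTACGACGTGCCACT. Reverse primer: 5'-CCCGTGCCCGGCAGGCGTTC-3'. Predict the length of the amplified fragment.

Forward primer GCGGTCTACGACGTGCCACT is found on the top strand at positions 65–84.
The reverse primer's reverse complement is GAACGCCTGCCGGGCACGGG, which matches the template at positions 114–133.
Amplicon spans positions 65–133: 69 bp.

69 bp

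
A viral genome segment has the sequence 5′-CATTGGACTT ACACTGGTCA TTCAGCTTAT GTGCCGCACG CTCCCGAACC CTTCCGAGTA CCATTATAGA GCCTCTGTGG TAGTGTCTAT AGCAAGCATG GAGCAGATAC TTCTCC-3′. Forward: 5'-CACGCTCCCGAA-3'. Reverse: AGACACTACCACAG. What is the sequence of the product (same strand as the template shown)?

5'-CACGCTCCCGAACCCTTCCGAGTACCATTATAGAGCCTCTGTGGTAGTGTCT-3'

Forward primer CACGCTCCCGAA is found on the top strand at positions 37–48.
The reverse primer's reverse complement is CTGTGGTAGTGTCT, which matches the template at positions 75–88.
The product is the template from position 37 through 88 (52 bp).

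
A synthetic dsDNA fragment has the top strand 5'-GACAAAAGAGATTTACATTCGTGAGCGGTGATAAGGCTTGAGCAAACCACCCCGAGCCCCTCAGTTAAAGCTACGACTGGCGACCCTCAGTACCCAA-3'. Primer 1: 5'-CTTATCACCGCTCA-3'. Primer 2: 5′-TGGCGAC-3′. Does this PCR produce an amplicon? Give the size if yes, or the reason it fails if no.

No product — the primers' 3' ends point away from each other.

Primer 1 (CTTATCACCGCTCA) has reverse complement TGAGCGGTGATAAG, which matches the top strand at positions 22–35; primer 1 anneals to the top strand there with its 3' end pointing upstream toward position 22.
Primer 2 (TGGCGAC) matches the top strand directly at positions 78–84; it anneals to the bottom strand with its 3' end pointing downstream toward position 84.
The 3' ends diverge (primer 1 extends toward position 1, primer 2 toward position 97), so the primers never converge on a shared product.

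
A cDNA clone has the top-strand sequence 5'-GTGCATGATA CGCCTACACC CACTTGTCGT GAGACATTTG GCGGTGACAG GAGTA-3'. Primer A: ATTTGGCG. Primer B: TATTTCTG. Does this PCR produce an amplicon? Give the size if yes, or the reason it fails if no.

Primer B (TATTTCTG) does not match the top strand, and its reverse complement CAGAAATA does not match either.
With no annealing site for primer B, no amplification occurs.

No product — primer B has no binding site in the template.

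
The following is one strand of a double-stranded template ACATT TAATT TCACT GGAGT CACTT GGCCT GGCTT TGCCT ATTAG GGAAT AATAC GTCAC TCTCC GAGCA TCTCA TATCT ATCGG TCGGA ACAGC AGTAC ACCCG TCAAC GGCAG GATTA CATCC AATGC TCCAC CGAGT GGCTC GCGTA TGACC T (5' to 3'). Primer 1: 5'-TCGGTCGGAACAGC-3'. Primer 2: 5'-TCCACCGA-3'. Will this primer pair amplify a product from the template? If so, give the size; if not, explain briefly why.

Primer 1 (TCGGTCGGAACAGC) matches the top strand at positions 82–95 (3' end points downstream).
Primer 2 (TCCACCGA) also matches the top strand directly, at positions 131–138 — its reverse complement TCGGTGGA is not present.
Both primers anneal to the bottom strand with 3' ends pointing the same way, so neither can prime synthesis back toward the other.

No product — both primers anneal to the same strand and extend in the same direction.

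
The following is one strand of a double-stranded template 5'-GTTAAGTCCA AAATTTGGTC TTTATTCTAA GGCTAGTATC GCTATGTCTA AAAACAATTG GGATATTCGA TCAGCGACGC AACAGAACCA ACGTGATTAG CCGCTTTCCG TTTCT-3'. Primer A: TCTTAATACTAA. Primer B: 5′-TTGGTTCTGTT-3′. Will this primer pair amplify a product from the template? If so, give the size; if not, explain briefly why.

No product — primer A has no binding site in the template.

Primer A (TCTTAATACTAA) does not match the top strand, and its reverse complement TTAGTATTAAGA does not match either.
With no annealing site for primer A, no amplification occurs.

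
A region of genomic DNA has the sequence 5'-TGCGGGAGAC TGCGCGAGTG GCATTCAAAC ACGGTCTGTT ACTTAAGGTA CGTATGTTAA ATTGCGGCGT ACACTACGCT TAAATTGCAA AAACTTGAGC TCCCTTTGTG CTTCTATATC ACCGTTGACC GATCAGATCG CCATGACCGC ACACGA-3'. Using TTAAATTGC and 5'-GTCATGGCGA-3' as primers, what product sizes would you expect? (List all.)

The forward primer TTAAATTGC matches the top strand at positions 57–65, 80–88.
The reverse primer's reverse complement is TCGCCATGAC, matching at positions 138–147.
Each forward site pairs with the reverse site to give a product ending at position 147: sizes 91, 68 bp.

91 bp, 68 bp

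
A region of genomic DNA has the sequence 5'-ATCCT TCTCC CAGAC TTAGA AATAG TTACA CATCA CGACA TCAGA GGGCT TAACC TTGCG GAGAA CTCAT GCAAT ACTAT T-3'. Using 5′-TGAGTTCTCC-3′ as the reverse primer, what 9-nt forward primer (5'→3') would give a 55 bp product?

5'-CTTAGAAAT-3'

The reverse primer's reverse complement GGAGAACTCA matches the template at positions 60–69, so the product ends at position 69.
A 55 bp product then starts at position 69 − 55 + 1 = 15.
The forward primer is identical to the top strand there: CTTAGAAAT.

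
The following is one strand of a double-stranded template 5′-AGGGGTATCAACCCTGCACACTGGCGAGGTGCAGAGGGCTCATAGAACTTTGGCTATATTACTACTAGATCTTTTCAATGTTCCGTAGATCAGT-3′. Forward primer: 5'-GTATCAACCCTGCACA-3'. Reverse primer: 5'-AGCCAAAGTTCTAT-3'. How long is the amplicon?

51 bp

The forward primer matches the template at positions 5–20.
Reverse complement of the reverse primer: ATAGAACTTTGGCT. This occurs on the top strand at positions 42–55.
Amplicon spans positions 5–55: 51 bp.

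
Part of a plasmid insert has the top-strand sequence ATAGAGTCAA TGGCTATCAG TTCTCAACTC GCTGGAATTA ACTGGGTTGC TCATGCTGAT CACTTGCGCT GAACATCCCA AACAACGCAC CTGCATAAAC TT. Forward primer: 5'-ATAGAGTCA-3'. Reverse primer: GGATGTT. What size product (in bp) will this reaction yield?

78 bp

Scanning the template, ATAGAGTCA occurs at positions 1–9; this primer anneals to the bottom strand there with its 3' end pointing downstream.
The reverse primer's reverse complement is AACATCC, which matches the template at positions 72–78.
The product runs from position 1 to position 78, so its length is 78 − 1 + 1 = 78 bp.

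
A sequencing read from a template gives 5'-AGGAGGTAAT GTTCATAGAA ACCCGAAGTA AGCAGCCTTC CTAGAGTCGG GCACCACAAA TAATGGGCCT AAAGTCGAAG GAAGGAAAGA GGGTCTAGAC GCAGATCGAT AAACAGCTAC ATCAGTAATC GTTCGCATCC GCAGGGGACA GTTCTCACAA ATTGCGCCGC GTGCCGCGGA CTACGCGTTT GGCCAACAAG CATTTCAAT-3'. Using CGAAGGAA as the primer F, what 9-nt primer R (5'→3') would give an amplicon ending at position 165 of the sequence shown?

The forward primer binds at positions 76–83; the product's 3' end on the top strand is position 165.
The reverse primer anneals to the top strand over positions 157–165, i.e. to ACAAATTGC.
Its sequence written 5'→3' is the reverse complement: GCAATTTGT.

5'-GCAATTTGT-3'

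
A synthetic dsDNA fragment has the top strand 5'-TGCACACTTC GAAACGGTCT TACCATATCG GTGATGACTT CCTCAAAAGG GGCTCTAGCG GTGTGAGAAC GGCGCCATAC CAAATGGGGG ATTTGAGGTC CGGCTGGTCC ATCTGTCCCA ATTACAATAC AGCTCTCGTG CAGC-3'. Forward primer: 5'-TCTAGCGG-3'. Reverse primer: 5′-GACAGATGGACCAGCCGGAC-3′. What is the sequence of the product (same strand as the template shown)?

5'-TCTAGCGGTGTGAGAACGGCGCCATACCAAATGGGGGATTTGAGGTCCGGCTGGTCCATCTGTC-3'

The forward primer matches the template at positions 54–61.
Taking the reverse complement of GACAGATGGACCAGCCGGAC gives GTCCGGCTGGTCCATCTGTC, found at positions 98–117 on the template; the primer anneals here to the top strand with its 3' end pointing upstream.
The product is the template from position 54 through 117 (64 bp).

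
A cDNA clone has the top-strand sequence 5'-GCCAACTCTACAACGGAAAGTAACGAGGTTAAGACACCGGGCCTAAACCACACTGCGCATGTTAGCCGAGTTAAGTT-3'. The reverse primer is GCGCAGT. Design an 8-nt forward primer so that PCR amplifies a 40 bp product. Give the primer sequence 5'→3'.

The reverse primer's reverse complement ACTGCGC matches the template at positions 52–58, so the product ends at position 58.
A 40 bp product then starts at position 58 − 40 + 1 = 19.
The forward primer is identical to the top strand there: AGTAACGA.

5'-AGTAACGA-3'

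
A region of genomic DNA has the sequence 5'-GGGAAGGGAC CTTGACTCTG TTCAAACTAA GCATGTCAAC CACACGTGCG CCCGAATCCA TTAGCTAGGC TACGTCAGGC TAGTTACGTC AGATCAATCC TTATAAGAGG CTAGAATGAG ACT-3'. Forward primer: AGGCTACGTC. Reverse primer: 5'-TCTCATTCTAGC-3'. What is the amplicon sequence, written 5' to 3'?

5'-AGGCTACGTCAGGCTAGTTACGTCAGATCAATCCTTATAAGAGGCTAGAATGAGA-3'

The forward primer matches the template at positions 67–76.
Reverse complement of the reverse primer: GCTAGAATGAGA. This occurs on the top strand at positions 110–121.
The product is the template from position 67 through 121 (55 bp).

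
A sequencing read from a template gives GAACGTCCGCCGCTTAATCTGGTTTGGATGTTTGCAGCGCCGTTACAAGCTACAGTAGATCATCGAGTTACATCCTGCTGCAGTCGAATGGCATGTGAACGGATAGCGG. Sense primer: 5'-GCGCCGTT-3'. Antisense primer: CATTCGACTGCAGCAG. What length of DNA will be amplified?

Forward primer GCGCCGTT is found on the top strand at positions 37–44.
Taking the reverse complement of CATTCGACTGCAGCAG gives CTGCTGCAGTCGAATG, found at positions 75–90 on the template; the primer anneals here to the top strand with its 3' end pointing upstream.
The product runs from position 37 to position 90, so its length is 90 − 37 + 1 = 54 bp.

54 bp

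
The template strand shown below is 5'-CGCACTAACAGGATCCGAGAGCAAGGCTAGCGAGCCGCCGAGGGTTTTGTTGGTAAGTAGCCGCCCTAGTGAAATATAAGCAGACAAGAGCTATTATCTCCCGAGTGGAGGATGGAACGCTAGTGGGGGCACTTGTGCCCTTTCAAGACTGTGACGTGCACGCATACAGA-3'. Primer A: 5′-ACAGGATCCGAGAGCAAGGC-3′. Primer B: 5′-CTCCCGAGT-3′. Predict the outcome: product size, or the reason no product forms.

Primer A (ACAGGATCCGAGAGCAAGGC) matches the top strand at positions 8–27 (3' end points downstream).
Primer B (CTCCCGAGT) also matches the top strand directly, at positions 98–106 — its reverse complement ACTCGGGAG is not present.
Both primers anneal to the bottom strand with 3' ends pointing the same way, so neither can prime synthesis back toward the other.

No product — both primers anneal to the same strand and extend in the same direction.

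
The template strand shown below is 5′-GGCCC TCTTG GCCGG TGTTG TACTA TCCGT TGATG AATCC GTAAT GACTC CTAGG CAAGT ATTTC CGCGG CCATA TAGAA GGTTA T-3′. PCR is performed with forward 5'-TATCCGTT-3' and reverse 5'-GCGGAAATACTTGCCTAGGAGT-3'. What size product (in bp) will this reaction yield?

Scanning the template, TATCCGTT occurs at positions 24–31; this primer anneals to the bottom strand there with its 3' end pointing downstream.
The reverse primer's reverse complement is ACTCCTAGGCAAGTATTTCCGC, which matches the template at positions 47–68.
Product length = (reverse-primer end) − (forward-primer start) + 1 = 68 − 24 + 1 = 45 bp.

45 bp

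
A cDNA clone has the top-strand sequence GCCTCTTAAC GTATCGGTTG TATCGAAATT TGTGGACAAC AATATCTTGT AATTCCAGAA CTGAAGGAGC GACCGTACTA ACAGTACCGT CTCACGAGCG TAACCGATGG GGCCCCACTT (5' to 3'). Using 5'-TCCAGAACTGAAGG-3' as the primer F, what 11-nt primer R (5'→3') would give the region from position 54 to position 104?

5'-GTTACGCTCGT-3'

The product's 3' end on the top strand is position 104.
The reverse primer anneals to the top strand over positions 94–104, i.e. to ACGAGCGTAAC.
Its sequence written 5'→3' is the reverse complement: GTTACGCTCGT.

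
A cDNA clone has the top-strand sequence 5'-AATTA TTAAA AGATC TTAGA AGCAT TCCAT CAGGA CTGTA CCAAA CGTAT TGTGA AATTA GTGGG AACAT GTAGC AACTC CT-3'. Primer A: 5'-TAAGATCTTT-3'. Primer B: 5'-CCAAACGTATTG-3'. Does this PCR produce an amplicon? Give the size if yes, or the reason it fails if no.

No product — the primers' 3' ends point away from each other.

Primer A (TAAGATCTTT) has reverse complement AAAGATCTTA, which matches the top strand at positions 9–18; primer A anneals to the top strand there with its 3' end pointing upstream toward position 9.
Primer B (CCAAACGTATTG) matches the top strand directly at positions 41–52; it anneals to the bottom strand with its 3' end pointing downstream toward position 52.
The 3' ends diverge (primer A extends toward position 1, primer B toward position 82), so the primers never converge on a shared product.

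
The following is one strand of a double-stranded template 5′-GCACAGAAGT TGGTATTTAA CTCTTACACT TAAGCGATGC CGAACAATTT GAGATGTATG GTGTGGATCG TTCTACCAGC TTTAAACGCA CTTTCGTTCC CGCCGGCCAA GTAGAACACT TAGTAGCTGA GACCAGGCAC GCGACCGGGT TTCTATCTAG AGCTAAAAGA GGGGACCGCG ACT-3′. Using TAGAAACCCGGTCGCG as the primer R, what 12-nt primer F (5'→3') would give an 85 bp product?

5'-TTCTACCAGCTT-3'

The reverse primer's reverse complement CGCGACCGGGTTTCTA matches the template at positions 140–155, so the product ends at position 155.
An 85 bp product then starts at position 155 − 85 + 1 = 71.
The forward primer is identical to the top strand there: TTCTACCAGCTT.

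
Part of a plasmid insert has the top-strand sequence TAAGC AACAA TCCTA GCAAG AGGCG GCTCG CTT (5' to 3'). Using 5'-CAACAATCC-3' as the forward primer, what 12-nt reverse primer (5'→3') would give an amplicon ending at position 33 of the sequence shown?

The forward primer binds at positions 5–13; the product's 3' end on the top strand is position 33.
The reverse primer anneals to the top strand over positions 22–33, i.e. to GGCGGCTCGCTT.
Its sequence written 5'→3' is the reverse complement: AAGCGAGCCGCC.

5'-AAGCGAGCCGCC-3'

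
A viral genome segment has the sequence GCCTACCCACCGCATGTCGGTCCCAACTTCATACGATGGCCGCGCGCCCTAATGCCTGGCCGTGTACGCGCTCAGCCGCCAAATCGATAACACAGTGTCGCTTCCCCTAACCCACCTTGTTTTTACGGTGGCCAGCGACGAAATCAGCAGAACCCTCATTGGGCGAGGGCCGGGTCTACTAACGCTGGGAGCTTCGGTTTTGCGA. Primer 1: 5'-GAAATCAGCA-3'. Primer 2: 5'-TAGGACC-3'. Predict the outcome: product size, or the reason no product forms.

No product — primer 2 has no binding site in the template.

Primer 2 (TAGGACC) does not match the top strand, and its reverse complement GGTCCTA does not match either.
With no annealing site for primer 2, no amplification occurs.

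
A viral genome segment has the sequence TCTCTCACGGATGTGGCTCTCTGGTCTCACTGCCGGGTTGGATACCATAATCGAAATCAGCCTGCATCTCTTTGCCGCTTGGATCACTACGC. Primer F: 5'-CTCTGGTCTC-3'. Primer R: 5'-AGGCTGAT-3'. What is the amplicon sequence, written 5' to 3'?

The forward primer matches the template at positions 19–28.
The reverse primer's reverse complement is ATCAGCCT, which matches the template at positions 56–63.
The product is the template from position 19 through 63 (45 bp).

5'-CTCTGGTCTCACTGCCGGGTTGGATACCATAATCGAAATCAGCCT-3'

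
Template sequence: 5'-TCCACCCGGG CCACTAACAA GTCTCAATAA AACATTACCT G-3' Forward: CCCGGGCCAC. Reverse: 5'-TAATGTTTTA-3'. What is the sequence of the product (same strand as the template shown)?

5'-CCCGGGCCACTAACAAGTCTCAATAAAACATTA-3'

Forward primer CCCGGGCCAC is found on the top strand at positions 5–14.
The reverse primer's reverse complement is TAAAACATTA, which matches the template at positions 28–37.
The product is the template from position 5 through 37 (33 bp).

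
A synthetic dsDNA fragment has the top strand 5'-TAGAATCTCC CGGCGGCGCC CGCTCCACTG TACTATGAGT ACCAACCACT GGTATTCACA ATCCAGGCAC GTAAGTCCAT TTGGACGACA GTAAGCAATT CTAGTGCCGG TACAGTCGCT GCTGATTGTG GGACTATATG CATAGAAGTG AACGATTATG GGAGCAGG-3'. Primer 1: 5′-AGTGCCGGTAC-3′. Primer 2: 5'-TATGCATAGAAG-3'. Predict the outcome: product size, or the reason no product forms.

No product — both primers anneal to the same strand and extend in the same direction.

Primer 1 (AGTGCCGGTAC) matches the top strand at positions 103–113 (3' end points downstream).
Primer 2 (TATGCATAGAAG) also matches the top strand directly, at positions 137–148 — its reverse complement CTTCTATGCATA is not present.
Both primers anneal to the bottom strand with 3' ends pointing the same way, so neither can prime synthesis back toward the other.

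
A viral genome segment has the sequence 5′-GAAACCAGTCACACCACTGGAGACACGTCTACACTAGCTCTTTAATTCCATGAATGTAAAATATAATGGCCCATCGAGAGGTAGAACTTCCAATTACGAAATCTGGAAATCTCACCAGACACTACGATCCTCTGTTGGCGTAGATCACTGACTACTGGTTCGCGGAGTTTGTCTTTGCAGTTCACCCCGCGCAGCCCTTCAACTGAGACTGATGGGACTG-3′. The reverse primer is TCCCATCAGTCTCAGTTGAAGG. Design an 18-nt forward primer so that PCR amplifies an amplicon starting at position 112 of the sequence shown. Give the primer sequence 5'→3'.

The reverse primer's reverse complement CCTTCAACTGAGACTGATGGGA matches the template at positions 196–217; the product starts at position 112.
The forward primer is identical to the top strand over positions 112–129: TCACCAGACACTACGATC.

5'-TCACCAGACACTACGATC-3'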